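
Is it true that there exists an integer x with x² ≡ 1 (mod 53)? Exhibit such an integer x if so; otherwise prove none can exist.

x = 1

Take x = 1. Then 1² = 1, and since 0 ≤ 1 < 53 this is already reduced: 1² ≡ 1 (mod 53).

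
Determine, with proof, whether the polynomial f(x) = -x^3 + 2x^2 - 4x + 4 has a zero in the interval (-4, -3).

f(-4) = 116 and f(-3) = 61, both positive.
f'(x) = -3x^2 + 4x - 4 has discriminant 4² − 4·(-3)·(-4) = -32 < 0, so f' has no real roots and is negative for every real x.
So f is strictly decreasing; between -4 and -3 its values lie between f(-4) = 116 and f(-3) = 61, all positive. Therefore f has no root in (-4, -3).

No such root exists.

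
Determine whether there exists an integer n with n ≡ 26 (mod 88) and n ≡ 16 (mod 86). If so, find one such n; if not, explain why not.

gcd(88, 86) = 2. A simultaneous solution exists iff 26 ≡ 16 (mod 2); here 26 mod 2 = 0 = 16 mod 2, so it does.
Write n = 26 + 88t. Then 88t ≡ 16 − 26 ≡ 76 (mod 86); dividing through by 2 gives 44t ≡ 38 (mod 43).
44 ≡ 1 (mod 43), so this reads 1t ≡ 38 (mod 43). So t ≡ 38 (mod 43).
Then n = 26 + 88·38 = 3370.
Indeed 3370 ≡ 26 (mod 88) and 3370 ≡ 16 (mod 86).

n = 3370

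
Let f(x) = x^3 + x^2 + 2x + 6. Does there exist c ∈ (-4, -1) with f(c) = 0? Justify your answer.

Yes, f has a root in the interval.

f(-4) = -50 and f(-1) = 4, which have opposite signs.
Since f is a polynomial it is continuous on [-4, -1].
So by the Intermediate Value Theorem there is a c strictly between -4 and -1 with f(c) = 0.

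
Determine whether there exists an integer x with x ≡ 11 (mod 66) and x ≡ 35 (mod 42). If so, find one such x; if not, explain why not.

x = 77

gcd(66, 42) = 6. A simultaneous solution exists iff 11 ≡ 35 (mod 6); here 11 mod 6 = 5 = 35 mod 6, so it does.
Step through x = 11, 11 + 66, 11 + 2·66, …: the values 11, 77 reduce mod 42 to 11, 35. The value 77 hits 35.
Check: 77 mod 66 = 11, 77 mod 42 = 35. ✓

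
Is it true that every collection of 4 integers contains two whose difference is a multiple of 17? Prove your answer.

Take the 4 consecutive integers 74, 75, 76, 77: their residues mod 17 are all distinct because 4 ≤ 17.
Any two of them differ by at most 3 < 17 and by at least 1, so no difference is a multiple of 17.

No, the set {74, 75, 76, 77} is a counterexample.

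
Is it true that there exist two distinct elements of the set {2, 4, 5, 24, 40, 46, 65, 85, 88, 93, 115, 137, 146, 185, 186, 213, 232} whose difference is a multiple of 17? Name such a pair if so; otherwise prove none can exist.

Residues mod 17: 2↦2, 4↦4, 5↦5, 24↦7, 40↦6, 46↦12, 65↦14, 85↦0, 88↦3, 93↦8, 115↦13, 137↦1, 146↦10, 185↦15, 186↦16, 213↦9, 232↦11.
These 17 residues are pairwise different, hence no difference of two elements is divisible by 17.

There is no such pair.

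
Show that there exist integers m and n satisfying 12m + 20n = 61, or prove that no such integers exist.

No, no such integers exist.

Both 12 and 20 are divisible by gcd(12, 20) = 4, hence so is any combination 12m + 20n.
However 61 leaves remainder 1 on division by 4.
So the equation is unsolvable over ℤ.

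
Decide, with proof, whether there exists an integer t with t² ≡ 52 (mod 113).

t = 74 works: 74² = 5476, and 5476 − 52 = 5424 = 48·113.

t = 74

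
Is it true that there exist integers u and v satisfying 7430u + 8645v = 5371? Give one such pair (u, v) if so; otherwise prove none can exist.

Both 7430 and 8645 are divisible by gcd(7430, 8645) = 5, hence so is any combination 7430u + 8645v.
However 5371 leaves remainder 1 on division by 5.
Therefore 7430u + 8645v = 5371 has no solution in integers.

No, no such integers exist.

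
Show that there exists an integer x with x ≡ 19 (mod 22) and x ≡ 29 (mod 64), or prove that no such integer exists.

x = 349

The moduli are not coprime: gcd(22, 64) = 2. Compatibility requires 2 ∣ (29 − 19) = 10, which holds, so solutions exist.
Put x = 19 + 22t, so we need 22t ≡ 10 (mod 64), equivalently (divide by 2) 11t ≡ 5 (mod 32).
Invert 11 mod 32 by the Euclidean algorithm: 32 = 2·11 + 10, 11 = 1·10 + 1, 10 = 10·1 + 0; back-substituting, 1 = 11 − 1·10 = 11 − (32 − 2·11) = −32 + 3·11. Hence 11·3 ≡ 1, so 11⁻¹ ≡ 3 (mod 32).
Therefore t ≡ 3·5 = 15 (mod 32).
Then x = 19 + 22·15 = 349.
Verify: 349 = 15·22 + 19 and 349 = 5·64 + 29. ✓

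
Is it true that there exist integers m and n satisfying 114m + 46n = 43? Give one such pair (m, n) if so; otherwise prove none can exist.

gcd(114, 46) = 2, so every integer of the form 114m + 46n is a multiple of 2.
But 43 is not a multiple of 2 (it leaves remainder 1).
Hence no integers m, n satisfy the equation.

No, no such integers exist.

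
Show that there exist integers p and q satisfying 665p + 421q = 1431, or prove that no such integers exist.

665 and 421 are coprime, so 665p + 421q ranges over all of ℤ.
Dividing repeatedly: 665 = 1·421 + 244, 421 = 1·244 + 177, 244 = 1·177 + 67, 177 = 2·67 + 43, 67 = 1·43 + 24, 43 = 1·24 + 19, 24 = 1·19 + 5, 19 = 3·5 + 4, 5 = 1·4 + 1, 4 = 4·1 + 0.
Working back up the chain: 1 = 5 − 1·4 = 5 − (19 − 3·5) = −19 + 4·5 = −19 + 4·(24 − 1·19) = 4·24 − 5·19 = 4·24 − 5·(43 − 1·24) = −5·43 + 9·24 = −5·43 + 9·(67 − 1·43) = 9·67 − 14·43 = 9·67 − 14·(177 − 2·67) = −14·177 + 37·67 = −14·177 + 37·(244 − 1·177) = 37·244 − 51·177 = 37·244 − 51·(421 − 1·244) = −51·421 + 88·244 = −51·421 + 88·(665 − 1·421) = 88·665 − 139·421. So 665·88 + 421·(-139) = 1.
Multiplying through by 1431: p = 88·1431 = 125928, q = (-139)·1431 = -198909 is a solution.
Subtracting 299·421 from p and adding 299·665 to q gives the tidier solution (49, -74).
Check: 665·49 + 421·(-74) = 32585 − 31154 = 1431. ✓

p = 49, q = -74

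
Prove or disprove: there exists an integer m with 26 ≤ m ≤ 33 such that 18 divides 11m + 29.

No such integer m in that range exists.

The values of 11m + 29 for m = 26, 27, …, 33 are 315, 326, 337, 348, 359, 370, 381, 392; reduced mod 18 these are 9, 2, 13, 6, 17, 10, 3, 14.
Since 0 is absent from this list, 18 ∤ 11m + 29 for every m with 26 ≤ m ≤ 33.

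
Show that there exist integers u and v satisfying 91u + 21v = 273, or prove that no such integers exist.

Every value of 91u + 21v is a multiple of gcd(91, 21) = 7; since 7 ∣ 273, solutions exist.
Dividing through by 7 reduces the equation to 13u + 3v = 39.
Dividing repeatedly: 13 = 4·3 + 1, 3 = 3·1 + 0.
Back-substituting, 1 = 13 − 4·3; that is, 13·1 + 3·(-4) = 1.
Times 39: 13·39 + 3·(-156) = 39, so (39, -156) solves it.
The general solution is u = 39 + 3k, v = -156 − 13k; taking k = -13 gives the smaller pair u = 0, v = 13.
Indeed 91·0 + 21·13 = 0 + 273 = 273.

u = 0, v = 13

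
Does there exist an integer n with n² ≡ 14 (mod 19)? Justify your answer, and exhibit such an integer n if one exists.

Computing n² mod 19 for n = 0, 1, …, 9 (enough, by the symmetry n ↦ 19 − n) gives 0, 1, 4, 9, 16, 6, 17, 11, 7, 5.
The set of squares mod 19 is therefore {0, 1, 4, 5, 6, 7, 9, 11, 16, 17}, which does not contain 14.
Therefore n² ≡ 14 (mod 19) has no solution.

There is no such integer.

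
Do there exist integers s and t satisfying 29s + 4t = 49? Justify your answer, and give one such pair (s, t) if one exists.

s = 1, t = 5

29 and 4 are coprime, so 29s + 4t ranges over all of ℤ.
Run the Euclidean algorithm on 29 and 4: 29 = 7·4 + 1, 4 = 4·1 + 0.
Unwinding: 1 = 29 − 7·4, i.e. 29·1 + 4·(-7) = 1.
Times 49: 29·49 + 4·(-343) = 49, so (49, -343) solves it.
Shifting by a multiple of (4, −29) keeps it a solution: s = 49 − 12·4 = 1, t = -343 + 12·29 = 5.
Check: 29·1 + 4·5 = 29 + 20 = 49. ✓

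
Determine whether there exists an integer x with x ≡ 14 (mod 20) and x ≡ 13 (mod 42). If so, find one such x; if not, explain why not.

gcd(20, 42) = 2. If x ≡ 14 (mod 20) and x ≡ 13 (mod 42), then x ≡ 14 (mod 2) and x ≡ 13 (mod 2).
However 14 ≡ 0 and 13 ≡ 1 (mod 2), and 0 ≠ 1.
So no integer satisfies both congruences.

No, no such integer exists.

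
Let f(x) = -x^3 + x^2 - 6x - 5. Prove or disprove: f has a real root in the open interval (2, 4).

f(2) = -21 and f(4) = -77, both negative.
The derivative f'(x) = -3x^2 + 2x - 6 is a quadratic with discriminant 2² − 4·(-3)·(-6) = -68 < 0; it never vanishes, so it is always negative (sign of the leading coefficient).
So f is strictly decreasing; between 2 and 4 its values lie between f(2) = -21 and f(4) = -77, all negative. Therefore f has no root in (2, 4).

No such root exists.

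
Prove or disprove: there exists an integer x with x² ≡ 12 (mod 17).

Computing x² mod 17 for x = 0, 1, …, 8 (enough, by the symmetry x ↦ 17 − x) gives 0, 1, 4, 9, 16, 8, 2, 15, 13.
The set of squares mod 17 is therefore {0, 1, 2, 4, 8, 9, 13, 15, 16}, which does not contain 12.
Hence no integer x has x² ≡ 12 (mod 17).

There is no such integer.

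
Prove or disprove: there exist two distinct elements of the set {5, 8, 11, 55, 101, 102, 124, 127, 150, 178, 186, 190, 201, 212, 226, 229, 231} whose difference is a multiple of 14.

5 and 201 are such a pair.

Reduce each element mod 14: 5↦5, 8↦8, 11↦11, 55↦13, 101↦3, 102↦4, 124↦12, 127↦1, 150↦10, 178↦10, 186↦4, 190↦8, 201↦5, 212↦2, 226↦2, 229↦5, 231↦7. The residue 5 repeats (at 5 and 201), and 201 − 5 = 196 = 14·14.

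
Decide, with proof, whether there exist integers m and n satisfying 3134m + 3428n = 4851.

No, no such integers exist.

gcd(3134, 3428) = 2, so every integer of the form 3134m + 3428n is a multiple of 2.
But 4851 is not a multiple of 2 (it leaves remainder 1).
So the equation is unsolvable over ℤ.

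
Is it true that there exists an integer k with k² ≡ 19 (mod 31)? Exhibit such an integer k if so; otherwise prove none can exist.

k = 22

k = 22 works: 22² = 484, and 484 − 19 = 465 = 15·31.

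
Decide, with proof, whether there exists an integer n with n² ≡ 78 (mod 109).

n = 80

Take n = 80. Then 80² = 6400 = 58·109 + 78, so 80² ≡ 78 (mod 109).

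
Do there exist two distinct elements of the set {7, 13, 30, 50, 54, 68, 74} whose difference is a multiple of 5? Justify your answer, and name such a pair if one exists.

The pair (13, 68) works.

Both 13 and 68 leave remainder 3 on division by 5; their difference 55 = 11·5 is a multiple of 5.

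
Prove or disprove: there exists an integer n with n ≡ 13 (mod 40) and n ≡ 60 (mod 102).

There is no such integer.

gcd(40, 102) = 2. If n ≡ 13 (mod 40) and n ≡ 60 (mod 102), then n ≡ 13 (mod 2) and n ≡ 60 (mod 2).
But 13 mod 2 = 1 while 60 mod 2 = 0, a contradiction.
So no integer satisfies both congruences.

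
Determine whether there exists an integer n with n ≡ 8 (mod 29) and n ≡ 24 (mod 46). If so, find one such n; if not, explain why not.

Since 29 and 46 share no common factor, CRT says the pair of congruences has a solution (unique mod 1334).
Write n = 8 + 29t and require 8 + 29t ≡ 24 (mod 46), i.e. 29t ≡ 16 (mod 46).
Invert 29 mod 46 by the Euclidean algorithm: 46 = 1·29 + 17, 29 = 1·17 + 12, 17 = 1·12 + 5, 12 = 2·5 + 2, 5 = 2·2 + 1, 2 = 2·1 + 0; back-substituting, 1 = 5 − 2·2 = 5 − 2·(12 − 2·5) = −2·12 + 5·5 = −2·12 + 5·(17 − 1·12) = 5·17 − 7·12 = 5·17 − 7·(29 − 1·17) = −7·29 + 12·17 = −7·29 + 12·(46 − 1·29) = 12·46 − 19·29. Hence 29·(-19) ≡ 1, so 29⁻¹ ≡ -19 ≡ 27 (mod 46).
Multiplying by 27: t ≡ 27·16 = 432 ≡ 18 (mod 46).
With t = 18: n = 8 + 29·18 = 530.
Check: 530 mod 29 = 8, 530 mod 46 = 24. ✓

n = 530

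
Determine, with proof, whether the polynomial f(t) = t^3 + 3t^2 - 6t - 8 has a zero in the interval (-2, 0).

Such a root exists.

f(-2) = 8 and f(0) = -8, which have opposite signs.
As a polynomial, f is continuous on every closed interval.
By the Intermediate Value Theorem, f takes the value 0 somewhere in the open interval.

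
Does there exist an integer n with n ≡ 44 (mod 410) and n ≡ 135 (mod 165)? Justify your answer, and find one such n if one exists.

Both moduli are multiples of 5 = gcd(410, 165), so any solution would satisfy n ≡ 44 and n ≡ 135 modulo 5 simultaneously.
However 44 ≡ 4 and 135 ≡ 0 (mod 5), and 4 ≠ 0.
Therefore no such n exists.

No, no such integer exists.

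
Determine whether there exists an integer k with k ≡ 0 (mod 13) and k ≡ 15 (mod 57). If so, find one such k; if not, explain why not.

The moduli 13 and 57 are coprime, so by the Chinese Remainder Theorem a unique solution modulo 741 exists.
Any solution of the first congruence is k = 0 + 13t; substituting into the second, 13t ≡ 15 − 0 ≡ 15 (mod 57).
Since 13·22 = 286 = 5·57 + 1, the inverse of 13 mod 57 is 22.
Therefore t ≡ 22·15 = 330 ≡ 45 (mod 57).
With t = 45: k = 0 + 13·45 = 585.
Verify: 585 = 45·13 + 0 and 585 = 10·57 + 15. ✓

k = 585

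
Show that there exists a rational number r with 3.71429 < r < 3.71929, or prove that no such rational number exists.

Look for a denominator N such that an integer falls strictly between N·3.71429 and N·3.71929. N = 32 works: 32·3.71429 = 118.85728 < 119 < 119.01728 = 32·3.71929.
Hence 119/32 is a rational number with 3.71429 < 119/32 < 3.71929.

r = 119/32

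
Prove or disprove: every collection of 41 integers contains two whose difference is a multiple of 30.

True.

There are exactly 30 possible remainders on division by 30.
Since 41 > 30, two of the 41 integers must share a residue class by the pigeonhole principle; call them a and b.
Equal remainders mean a − b ≡ 0 (mod 30), so 30 divides their difference.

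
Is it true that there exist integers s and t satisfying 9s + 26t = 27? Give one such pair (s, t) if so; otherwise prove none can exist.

s = 3, t = 0

9 and 26 are coprime, so 9s + 26t ranges over all of ℤ.
Run the Euclidean algorithm on 26 and 9: 26 = 2·9 + 8, 9 = 1·8 + 1, 8 = 8·1 + 0.
Unwinding: 1 = 9 − 1·8 = 9 − (26 − 2·9) = −26 + 3·9, i.e. 9·3 + 26·(-1) = 1.
Times 27: 9·81 + 26·(-27) = 27, so (81, -27) solves it.
Subtracting 3·26 from s and adding 3·9 to t gives the tidier solution (3, 0).
Check: 9·3 + 26·0 = 27 + 0 = 27. ✓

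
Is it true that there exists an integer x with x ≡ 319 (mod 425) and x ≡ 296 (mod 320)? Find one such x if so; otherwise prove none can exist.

gcd(425, 320) = 5. If x ≡ 319 (mod 425) and x ≡ 296 (mod 320), then x ≡ 319 (mod 5) and x ≡ 296 (mod 5).
However 319 ≡ 4 and 296 ≡ 1 (mod 5), and 4 ≠ 1.
Hence the system has no solution.

There is no such integer.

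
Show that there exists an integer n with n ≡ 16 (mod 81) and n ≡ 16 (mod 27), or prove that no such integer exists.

n = 16

The moduli are not coprime: gcd(81, 27) = 27. Compatibility requires 27 ∣ (16 − 16) = 0, which holds, so solutions exist.
In fact n = 16 itself already satisfies 16 mod 27 = 16.
Verify: 16 = 0·81 + 16 and 16 = 0·27 + 16. ✓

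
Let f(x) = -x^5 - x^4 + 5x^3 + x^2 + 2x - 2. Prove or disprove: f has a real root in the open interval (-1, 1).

f(-1) = -8 and f(1) = 4, which have opposite signs.
As a polynomial, f is continuous on every closed interval.
By the Intermediate Value Theorem f must vanish at some point of (-1, 1).

Yes, f has a root in the interval.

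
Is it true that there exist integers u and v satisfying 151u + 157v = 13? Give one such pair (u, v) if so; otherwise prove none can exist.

Since gcd(151, 157) = 1, every integer is an integer combination of 151 and 157.
Dividing repeatedly: 157 = 1·151 + 6, 151 = 25·6 + 1, 6 = 6·1 + 0.
Unwinding: 1 = 151 − 25·6 = 151 − 25·(157 − 1·151) = −25·157 + 26·151, i.e. 151·26 + 157·(-25) = 1.
Times 13: 151·338 + 157·(-325) = 13, so (338, -325) solves it.
Subtracting 2·157 from u and adding 2·151 to v gives the tidier solution (24, -23).
Indeed 151·24 + 157·(-23) = 3624 − 3611 = 13.

u = 24, v = -23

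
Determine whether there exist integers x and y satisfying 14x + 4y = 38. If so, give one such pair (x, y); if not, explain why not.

x = 1, y = 6

Every value of 14x + 4y is a multiple of gcd(14, 4) = 2; since 2 ∣ 38, solutions exist.
Dividing through by 2 reduces the equation to 7x + 2y = 19.
Dividing repeatedly: 7 = 3·2 + 1, 2 = 2·1 + 0.
Working back up the chain: 1 = 7 − 3·2. So 7·1 + 2·(-3) = 1.
Multiplying through by 19: x = 1·19 = 19, y = (-3)·19 = -57 is a solution.
The general solution is x = 19 + 2k, y = -57 − 7k; taking k = -9 gives the smaller pair x = 1, y = 6.
Indeed 14·1 + 4·6 = 14 + 24 = 38.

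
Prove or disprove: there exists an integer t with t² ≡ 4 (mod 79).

t = 77

t = 77 works: 77² = 5929, and 5929 − 4 = 5925 = 75·79.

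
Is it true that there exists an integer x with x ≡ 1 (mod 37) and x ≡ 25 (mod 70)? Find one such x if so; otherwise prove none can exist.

The moduli 37 and 70 are coprime, so by the Chinese Remainder Theorem a unique solution modulo 2590 exists.
Write x = 1 + 37t and require 1 + 37t ≡ 25 (mod 70), i.e. 37t ≡ 24 (mod 70).
To invert 37 modulo 70: 70 = 1·37 + 33, 37 = 1·33 + 4, 33 = 8·4 + 1, 4 = 4·1 + 0, and unwinding, 1 = 33 − 8·4 = 33 − 8·(37 − 1·33) = −8·37 + 9·33 = −8·37 + 9·(70 − 1·37) = 9·70 − 17·37. Thus 37⁻¹ ≡ -17 ≡ 53 (mod 70).
Multiplying by 53: t ≡ 53·24 = 1272 ≡ 12 (mod 70).
With t = 12: x = 1 + 37·12 = 445.
Verify: 445 = 12·37 + 1 and 445 = 6·70 + 25. ✓

x = 445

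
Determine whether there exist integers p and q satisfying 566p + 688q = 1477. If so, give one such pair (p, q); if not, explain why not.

No such integers exist.

Any value of 566p + 688q is a multiple of gcd(566, 688) = 2.
However 1477 leaves remainder 1 on division by 2.
Hence no integers p, q satisfy the equation.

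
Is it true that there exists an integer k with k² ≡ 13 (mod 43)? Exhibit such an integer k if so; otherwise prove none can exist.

Take k = 23. Then 23² = 529 = 12·43 + 13, so 23² ≡ 13 (mod 43).

k = 23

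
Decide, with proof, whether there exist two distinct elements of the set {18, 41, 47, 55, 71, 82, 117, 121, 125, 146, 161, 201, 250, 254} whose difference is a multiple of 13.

Yes: 18 and 161.

Both 18 and 161 leave remainder 5 on division by 13; their difference 143 = 11·13 is a multiple of 13.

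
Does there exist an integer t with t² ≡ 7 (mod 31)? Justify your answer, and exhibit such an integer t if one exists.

t = 10

Take t = 10. Then 10² = 100 = 3·31 + 7, so 10² ≡ 7 (mod 31).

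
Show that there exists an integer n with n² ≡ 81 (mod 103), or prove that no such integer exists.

n = 94 works: 94² = 8836, and 8836 − 81 = 8755 = 85·103.

n = 94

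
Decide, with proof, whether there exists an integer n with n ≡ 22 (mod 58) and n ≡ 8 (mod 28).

gcd(58, 28) = 2. A simultaneous solution exists iff 22 ≡ 8 (mod 2); here 22 mod 2 = 0 = 8 mod 2, so it does.
Step through n = 22, 22 + 58, 22 + 2·58, …: the values 22, 80, 138, 196, 254, 312, 370, 428 reduce mod 28 to 22, 24, 26, 0, 2, 4, 6, 8. The value 428 hits 8.
Verify: 428 = 7·58 + 22 and 428 = 15·28 + 8. ✓

n = 428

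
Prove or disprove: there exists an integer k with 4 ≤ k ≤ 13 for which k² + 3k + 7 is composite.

At k = 7: 7² + 3·7 + 7 = 77 = 7·11, which is composite.

k = 7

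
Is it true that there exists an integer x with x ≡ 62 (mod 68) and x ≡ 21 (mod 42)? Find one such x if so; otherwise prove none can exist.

There is no such integer.

Reduce both congruences modulo 2, which divides 68 and 42: they say x ≡ 62 (mod 2) and x ≡ 21 (mod 2).
But 62 mod 2 = 0 while 21 mod 2 = 1, a contradiction.
Therefore no such x exists.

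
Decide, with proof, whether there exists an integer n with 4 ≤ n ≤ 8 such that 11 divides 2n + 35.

No, no such integer n in that range exists.

At n = 4, 2·4 + 35 = 43 ≡ 10 (mod 11), and each step in n adds 2, giving residues 10, 1, 3, 5, 7 for n = 4, 5, …, 8.
Since 0 is absent from this list, 11 ∤ 2n + 35 for every n with 4 ≤ n ≤ 8.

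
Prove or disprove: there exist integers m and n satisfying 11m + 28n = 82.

11 and 28 are coprime, so 11m + 28n ranges over all of ℤ.
Run the Euclidean algorithm on 28 and 11: 28 = 2·11 + 6, 11 = 1·6 + 5, 6 = 1·5 + 1, 5 = 5·1 + 0.
Unwinding: 1 = 6 − 1·5 = 6 − (11 − 1·6) = −11 + 2·6 = −11 + 2·(28 − 2·11) = 2·28 − 5·11, i.e. 11·(-5) + 28·2 = 1.
Scaling by 82 gives the particular solution (m, n) = (-410, 164).
Adding 15·28 to m and subtracting 15·11 from n gives the tidier solution (10, -1).
Check: 11·10 + 28·(-1) = 110 − 28 = 82. ✓

m = 10, n = -1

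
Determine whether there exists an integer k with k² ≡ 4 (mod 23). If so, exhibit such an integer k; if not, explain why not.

k = 21

Take k = 21. Then 21² = 441 = 19·23 + 4, so 21² ≡ 4 (mod 23).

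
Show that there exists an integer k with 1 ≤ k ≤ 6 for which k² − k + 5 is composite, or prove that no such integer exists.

k = 5

At k = 5: 5² − 5 + 5 = 25 = 5·5, which is composite.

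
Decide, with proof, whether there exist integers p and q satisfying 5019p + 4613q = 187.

gcd(5019, 4613) = 7, so every integer of the form 5019p + 4613q is a multiple of 7.
But 187 = 7·26 + 5, so 7 ∤ 187.
So the equation is unsolvable over ℤ.

No, no such integers exist.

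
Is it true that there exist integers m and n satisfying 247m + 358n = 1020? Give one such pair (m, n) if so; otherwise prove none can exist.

247 and 358 are coprime, so 247m + 358n ranges over all of ℤ.
Dividing repeatedly: 358 = 1·247 + 111, 247 = 2·111 + 25, 111 = 4·25 + 11, 25 = 2·11 + 3, 11 = 3·3 + 2, 3 = 1·2 + 1, 2 = 2·1 + 0.
Unwinding: 1 = 3 − 1·2 = 3 − (11 − 3·3) = −11 + 4·3 = −11 + 4·(25 − 2·11) = 4·25 − 9·11 = 4·25 − 9·(111 − 4·25) = −9·111 + 40·25 = −9·111 + 40·(247 − 2·111) = 40·247 − 89·111 = 40·247 − 89·(358 − 1·247) = −89·358 + 129·247, i.e. 247·129 + 358·(-89) = 1.
Scaling by 1020 gives the particular solution (m, n) = (131580, -90780).
Subtracting 367·358 from m and adding 367·247 to n gives the tidier solution (194, -131).
Indeed 247·194 + 358·(-131) = 47918 − 46898 = 1020.

m = 194, n = -131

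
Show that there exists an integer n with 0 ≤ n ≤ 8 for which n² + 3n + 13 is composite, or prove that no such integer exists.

There is no such integer n in that range.

The values for n = 0, 1, …, 8 are 13, 17, 23, 31, 41, 53, 67, 83, 101, and each of these is prime.
So no value in the range makes the expression composite.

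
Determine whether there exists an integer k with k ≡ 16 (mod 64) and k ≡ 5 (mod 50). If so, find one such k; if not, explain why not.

gcd(64, 50) = 2. If k ≡ 16 (mod 64) and k ≡ 5 (mod 50), then k ≡ 16 (mod 2) and k ≡ 5 (mod 2).
But 16 mod 2 = 0 while 5 mod 2 = 1, a contradiction.
Therefore no such k exists.

No, no such integer exists.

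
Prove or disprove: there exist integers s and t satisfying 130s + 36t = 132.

gcd(130, 36) = 2, and 2 divides 132, so integer solutions exist.
Dividing through by 2 reduces the equation to 65s + 18t = 66.
Run the Euclidean algorithm on 65 and 18: 65 = 3·18 + 11, 18 = 1·11 + 7, 11 = 1·7 + 4, 7 = 1·4 + 3, 4 = 1·3 + 1, 3 = 3·1 + 0.
Unwinding: 1 = 4 − 1·3 = 4 − (7 − 1·4) = −7 + 2·4 = −7 + 2·(11 − 1·7) = 2·11 − 3·7 = 2·11 − 3·(18 − 1·11) = −3·18 + 5·11 = −3·18 + 5·(65 − 3·18) = 5·65 − 18·18, i.e. 65·5 + 18·(-18) = 1.
Multiplying through by 66: s = 5·66 = 330, t = (-18)·66 = -1188 is a solution.
The general solution is s = 330 + 18k, t = -1188 − 65k; taking k = -18 gives the smaller pair s = 6, t = -18.
Check: 130·6 + 36·(-18) = 780 − 648 = 132. ✓

s = 6, t = -18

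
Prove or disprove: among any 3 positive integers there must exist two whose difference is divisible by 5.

Take the 3 consecutive integers 21, 22, 23: their residues mod 5 are all distinct because 3 ≤ 5.
No two share a residue, so no pair has difference divisible by 5; the claim fails for this set.

No; for instance {21, 22, 23} is a counterexample.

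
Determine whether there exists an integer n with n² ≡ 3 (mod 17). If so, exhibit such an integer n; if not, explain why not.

Squares mod 17 repeat after n = 8 (as (−n)² = n²); for n = 0..8 they are 0, 1, 4, 9, 16, 8, 2, 15, 13.
The set of squares mod 17 is therefore {0, 1, 2, 4, 8, 9, 13, 15, 16}, which does not contain 3.
Therefore n² ≡ 3 (mod 17) has no solution.

No such integer exists.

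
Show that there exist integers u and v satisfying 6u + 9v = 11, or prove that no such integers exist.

Any value of 6u + 9v is a multiple of gcd(6, 9) = 3.
However 11 leaves remainder 2 on division by 3.
So the equation is unsolvable over ℤ.

No such integers exist.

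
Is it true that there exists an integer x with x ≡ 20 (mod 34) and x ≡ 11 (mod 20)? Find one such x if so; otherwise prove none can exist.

There is no such integer.

Reduce both congruences modulo 2, which divides 34 and 20: they say x ≡ 20 (mod 2) and x ≡ 11 (mod 2).
But 20 mod 2 = 0 while 11 mod 2 = 1, a contradiction.
So no integer satisfies both congruences.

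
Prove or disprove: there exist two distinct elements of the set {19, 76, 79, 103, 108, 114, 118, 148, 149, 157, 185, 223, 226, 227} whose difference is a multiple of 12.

19 mod 12 = 7 and 79 mod 12 = 7, so 79 − 19 = 60 = 5·12.

Yes: 19 and 79.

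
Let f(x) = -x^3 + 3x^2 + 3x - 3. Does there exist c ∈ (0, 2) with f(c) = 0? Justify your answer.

f(0) = -3 and f(2) = 7, which have opposite signs.
As a polynomial, f is continuous on every closed interval.
By the Intermediate Value Theorem f must vanish at some point of (0, 2).

Yes, f has a root in the interval.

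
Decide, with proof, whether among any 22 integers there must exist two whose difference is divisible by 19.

There are exactly 19 possible remainders on division by 19.
Since 22 > 19, two of the 22 integers must share a residue class by the pigeonhole principle; call them a and b.
Equal remainders mean a − b ≡ 0 (mod 19), so 19 divides their difference.

Yes.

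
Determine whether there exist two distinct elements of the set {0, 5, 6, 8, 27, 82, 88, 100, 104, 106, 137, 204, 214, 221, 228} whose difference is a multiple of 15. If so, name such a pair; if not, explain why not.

Two integers differ by a multiple of 15 exactly when they have the same residue mod 15. The residues are 0↦0, 5↦5, 6↦6, 8↦8, 27↦12, 82↦7, 88↦13, 100↦10, 104↦14, 106↦1, 137↦2, 204↦9, 214↦4, 221↦11, 228↦3.
No residue repeats among the 15 elements, so no pair has difference ≡ 0 (mod 15).

There is no such pair.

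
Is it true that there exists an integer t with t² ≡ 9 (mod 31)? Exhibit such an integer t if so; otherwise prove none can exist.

Take t = 3. Then 3² = 9, and since 0 ≤ 9 < 31 this is already reduced: 3² ≡ 9 (mod 31).

t = 3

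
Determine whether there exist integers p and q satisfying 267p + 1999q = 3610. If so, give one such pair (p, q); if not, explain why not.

Since gcd(267, 1999) = 1, every integer is an integer combination of 267 and 1999.
Dividing repeatedly: 1999 = 7·267 + 130, 267 = 2·130 + 7, 130 = 18·7 + 4, 7 = 1·4 + 3, 4 = 1·3 + 1, 3 = 3·1 + 0.
Unwinding: 1 = 4 − 1·3 = 4 − (7 − 1·4) = −7 + 2·4 = −7 + 2·(130 − 18·7) = 2·130 − 37·7 = 2·130 − 37·(267 − 2·130) = −37·267 + 76·130 = −37·267 + 76·(1999 − 7·267) = 76·1999 − 569·267, i.e. 267·(-569) + 1999·76 = 1.
Scaling by 3610 gives the particular solution (p, q) = (-2054090, 274360).
Shifting by a multiple of (1999, −267) keeps it a solution: p = -2054090 + 1028·1999 = 882, q = 274360 − 1028·267 = -116.
Check: 267·882 + 1999·(-116) = 235494 − 231884 = 3610. ✓

p = 882, q = -116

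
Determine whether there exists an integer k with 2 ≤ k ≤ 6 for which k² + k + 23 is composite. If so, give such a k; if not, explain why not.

At k = 6: 6² + 6 + 23 = 65 = 5·13, which is composite.

k = 6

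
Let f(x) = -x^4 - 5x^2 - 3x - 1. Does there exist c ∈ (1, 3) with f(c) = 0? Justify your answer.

f(1) = -10 and f(3) = -136, both negative, so a sign-change argument is unavailable; we show f keeps this sign on the whole interval.
Substitute x = 1 + u, where 0 < u < 2 on the interval. Expanding, f(1 + u) = -u^4 - 4u^3 - 11u^2 - 17u - 10.
All 5 nonzero coefficients of this polynomial in u are negative; hence for u > 0 the value is a sum of negative terms (the constant -10 among them).
Therefore f(x) < 0 throughout (1, 3), and f has no zero there.

f has no root in that interval.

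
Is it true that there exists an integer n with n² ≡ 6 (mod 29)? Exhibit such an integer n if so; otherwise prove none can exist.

n = 21 works: 21² = 441, and 441 − 6 = 435 = 15·29.

n = 21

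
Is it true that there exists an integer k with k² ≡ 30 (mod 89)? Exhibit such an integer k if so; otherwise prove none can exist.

No, no such integer exists.

Apply Euler's criterion with the prime 89: 30 is a quadratic residue iff 30^44 ≡ 1 (mod 89), and a non-residue iff it is ≡ −1.
Squaring successively (mod 89): 30^2 = 900 ≡ 10; 30^4 ≡ 10² = 100 ≡ 11; 30^8 ≡ 11² = 121 ≡ 32; 30^16 ≡ 32² = 1024 ≡ 45; 30^32 ≡ 45² = 2025 ≡ 67.
Since 44 = 32 + 8 + 4, 30^44 ≡ 67 · 32 · 11; multiplying out mod 89: 67·32 = 2144 ≡ 8, then 8·11 = 88 ≡ 88. Thus 30^44 ≡ 88 ≡ −1 (mod 89).
By Euler's criterion 30 is a quadratic non-residue mod 89: no k satisfies k² ≡ 30 (mod 89).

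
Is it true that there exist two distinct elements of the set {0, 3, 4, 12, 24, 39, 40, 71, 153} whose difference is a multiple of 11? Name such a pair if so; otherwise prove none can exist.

No such pair exists.

Residues mod 11: 0↦0, 3↦3, 4↦4, 12↦1, 24↦2, 39↦6, 40↦7, 71↦5, 153↦10.
All 9 residues are distinct, so no two elements differ by a multiple of 11.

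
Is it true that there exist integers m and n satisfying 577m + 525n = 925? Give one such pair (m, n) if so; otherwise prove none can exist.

m = 250, n = -273

577 and 525 are coprime, so 577m + 525n ranges over all of ℤ.
Run the Euclidean algorithm on 577 and 525: 577 = 1·525 + 52, 525 = 10·52 + 5, 52 = 10·5 + 2, 5 = 2·2 + 1, 2 = 2·1 + 0.
Working back up the chain: 1 = 5 − 2·2 = 5 − 2·(52 − 10·5) = −2·52 + 21·5 = −2·52 + 21·(525 − 10·52) = 21·525 − 212·52 = 21·525 − 212·(577 − 1·525) = −212·577 + 233·525. So 577·(-212) + 525·233 = 1.
Scaling by 925 gives the particular solution (m, n) = (-196100, 215525).
The general solution is m = -196100 + 525k, n = 215525 − 577k; taking k = 374 gives the smaller pair m = 250, n = -273.
Check: 577·250 + 525·(-273) = 144250 − 143325 = 925. ✓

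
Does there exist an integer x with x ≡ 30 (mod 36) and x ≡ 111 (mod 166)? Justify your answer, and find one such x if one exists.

Reduce both congruences modulo 2, which divides 36 and 166: they say x ≡ 30 (mod 2) and x ≡ 111 (mod 2).
These are incompatible: 30 − 111 = -81 is not divisible by 2.
So no integer satisfies both congruences.

There is no such integer.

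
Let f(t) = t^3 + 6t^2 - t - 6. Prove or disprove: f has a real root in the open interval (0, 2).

f(0) = -6 and f(2) = 24, which have opposite signs.
As a polynomial, f is continuous on every closed interval.
By the Intermediate Value Theorem, f takes the value 0 somewhere in the open interval.

Yes, f has a root in the interval.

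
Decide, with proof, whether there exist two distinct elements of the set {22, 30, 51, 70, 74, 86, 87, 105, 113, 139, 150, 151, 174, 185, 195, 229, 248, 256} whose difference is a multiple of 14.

Yes: 30 and 86.

Both 30 and 86 leave remainder 2 on division by 14; their difference 56 = 4·14 is a multiple of 14.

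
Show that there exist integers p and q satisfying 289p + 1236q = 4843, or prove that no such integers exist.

Since gcd(289, 1236) = 1, every integer is an integer combination of 289 and 1236.
Euclidean algorithm: 1236 = 4·289 + 80, 289 = 3·80 + 49, 80 = 1·49 + 31, 49 = 1·31 + 18, 31 = 1·18 + 13, 18 = 1·13 + 5, 13 = 2·5 + 3, 5 = 1·3 + 2, 3 = 1·2 + 1, 2 = 2·1 + 0.
Working back up the chain: 1 = 3 − 1·2 = 3 − (5 − 1·3) = −5 + 2·3 = −5 + 2·(13 − 2·5) = 2·13 − 5·5 = 2·13 − 5·(18 − 1·13) = −5·18 + 7·13 = −5·18 + 7·(31 − 1·18) = 7·31 − 12·18 = 7·31 − 12·(49 − 1·31) = −12·49 + 19·31 = −12·49 + 19·(80 − 1·49) = 19·80 − 31·49 = 19·80 − 31·(289 − 3·80) = −31·289 + 112·80 = −31·289 + 112·(1236 − 4·289) = 112·1236 − 479·289. So 289·(-479) + 1236·112 = 1.
Multiplying through by 4843: p = (-479)·4843 = -2319797, q = 112·4843 = 542416 is a solution.
Adding 1877·1236 to p and subtracting 1877·289 from q gives the tidier solution (175, -37).
Indeed 289·175 + 1236·(-37) = 50575 − 45732 = 4843.

p = 175, q = -37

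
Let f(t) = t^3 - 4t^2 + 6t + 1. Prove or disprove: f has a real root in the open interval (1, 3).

f has no root in that interval.

Evaluate at the endpoints: f(1) = 4, f(3) = 10 — same sign (positive).
f'(t) = 3t^2 - 8t + 6 has discriminant (-8)² − 4·3·6 = -8 < 0, so f' has no real roots and is positive for every real t.
So f is strictly increasing; between 1 and 3 its values lie between f(1) = 4 and f(3) = 10, all positive. Therefore f has no root in (1, 3).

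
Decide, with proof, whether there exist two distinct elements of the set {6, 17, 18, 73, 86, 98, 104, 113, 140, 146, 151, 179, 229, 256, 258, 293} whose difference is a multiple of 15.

Reduce each element mod 15: 6↦6, 17↦2, 18↦3, 73↦13, 86↦11, 98↦8, 104↦14, 113↦8, 140↦5, 146↦11, 151↦1, 179↦14, 229↦4, 256↦1, 258↦3, 293↦8. The residue 3 repeats (at 18 and 258), and 258 − 18 = 240 = 16·15.

Yes: 18 and 258.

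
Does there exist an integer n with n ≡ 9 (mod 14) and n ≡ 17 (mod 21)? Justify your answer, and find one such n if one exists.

There is no such integer.

Both moduli are multiples of 7 = gcd(14, 21), so any solution would satisfy n ≡ 9 and n ≡ 17 modulo 7 simultaneously.
However 9 ≡ 2 and 17 ≡ 3 (mod 7), and 2 ≠ 3.
Hence the system has no solution.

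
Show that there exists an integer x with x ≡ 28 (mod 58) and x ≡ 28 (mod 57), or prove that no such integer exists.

The moduli 58 and 57 are coprime, so by the Chinese Remainder Theorem a unique solution modulo 3306 exists.
Any solution of the first congruence is x = 28 + 58t; substituting into the second, 58t ≡ 28 − 28 ≡ 0 (mod 57).
58 ≡ 1 (mod 57), so this reads 1t ≡ 0 (mod 57). t = 0 satisfies this.
Taking t = 0 gives x = 28 + 58·0 = 28.
Check: 28 mod 58 = 28, 28 mod 57 = 28. ✓

x = 28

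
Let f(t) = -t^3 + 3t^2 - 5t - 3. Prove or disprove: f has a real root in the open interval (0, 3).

f(0) = -3 and f(3) = -18, both negative.
f'(t) = -3t^2 + 6t - 5 has discriminant 6² − 4·(-3)·(-5) = -24 < 0, so f' has no real roots and is negative for every real t.
So f is strictly decreasing; between 0 and 3 its values lie between f(0) = -3 and f(3) = -18, all negative. Therefore f has no root in (0, 3).

No.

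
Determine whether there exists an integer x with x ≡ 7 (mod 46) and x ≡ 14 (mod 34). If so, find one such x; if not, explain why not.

gcd(46, 34) = 2. If x ≡ 7 (mod 46) and x ≡ 14 (mod 34), then x ≡ 7 (mod 2) and x ≡ 14 (mod 2).
However 7 ≡ 1 and 14 ≡ 0 (mod 2), and 1 ≠ 0.
Therefore no such x exists.

There is no such integer.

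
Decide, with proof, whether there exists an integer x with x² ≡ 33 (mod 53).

No such integer exists.

Apply Euler's criterion with the prime 53: 33 is a quadratic residue iff 33^26 ≡ 1 (mod 53), and a non-residue iff it is ≡ −1.
Repeated squaring mod 53: 33^2 = 1089 ≡ 29; 33^4 ≡ 29² = 841 ≡ 46; 33^8 ≡ 46² = 2116 ≡ 49; 33^16 ≡ 49² = 2401 ≡ 16.
Since 26 = 16 + 8 + 2, 33^26 ≡ 16 · 49 · 29; multiplying out mod 53: 16·49 = 784 ≡ 42, then 42·29 = 1218 ≡ 52. Thus 33^26 ≡ 52 ≡ −1 (mod 53).
By Euler's criterion 33 is a quadratic non-residue mod 53: no x satisfies x² ≡ 33 (mod 53).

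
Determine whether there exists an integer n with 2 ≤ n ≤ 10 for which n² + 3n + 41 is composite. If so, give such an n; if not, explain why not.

n = 7

At n = 7: 7² + 3·7 + 41 = 111 = 3·37, which is composite.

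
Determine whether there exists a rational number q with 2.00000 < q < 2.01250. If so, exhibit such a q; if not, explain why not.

q = 163/81

Look for a denominator N such that an integer falls strictly between N·2.00000 and N·2.01250. N = 81 works: 81·2.00000 = 162.00000 < 163 < 163.01250 = 81·2.01250.
Hence 163/81 is a rational number with 2.00000 < 163/81 < 2.01250.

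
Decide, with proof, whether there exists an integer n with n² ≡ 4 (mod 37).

n = 35 works: 35² = 1225, and 1225 − 4 = 1221 = 33·37.

n = 35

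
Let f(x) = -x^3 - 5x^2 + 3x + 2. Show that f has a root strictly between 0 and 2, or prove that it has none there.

f(0) = 2 and f(2) = -20, which have opposite signs.
Since f is a polynomial it is continuous on [0, 2].
By the Intermediate Value Theorem, f takes the value 0 somewhere in the open interval.

Yes, f has a root in the interval.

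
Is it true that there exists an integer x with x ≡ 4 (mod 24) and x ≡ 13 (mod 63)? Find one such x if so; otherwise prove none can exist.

The moduli are not coprime: gcd(24, 63) = 3. Compatibility requires 3 ∣ (13 − 4) = 9, which holds, so solutions exist.
The integers ≡ 4 (mod 24) are 4, 28, 52, 76, …; their remainders mod 63 are 4, 28, 52, 13, so x = 76 is the first that is ≡ 13 (mod 63).
Indeed 76 ≡ 4 (mod 24) and 76 ≡ 13 (mod 63).

x = 76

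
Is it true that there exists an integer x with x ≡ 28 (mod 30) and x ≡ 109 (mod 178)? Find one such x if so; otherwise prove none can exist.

Both moduli are multiples of 2 = gcd(30, 178), so any solution would satisfy x ≡ 28 and x ≡ 109 modulo 2 simultaneously.
However 28 ≡ 0 and 109 ≡ 1 (mod 2), and 0 ≠ 1.
So no integer satisfies both congruences.

No, no such integer exists.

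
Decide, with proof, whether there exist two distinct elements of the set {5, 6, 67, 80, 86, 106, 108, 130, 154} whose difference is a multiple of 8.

6 and 86 are such a pair.

6 mod 8 = 6 and 86 mod 8 = 6, so 86 − 6 = 80 = 10·8.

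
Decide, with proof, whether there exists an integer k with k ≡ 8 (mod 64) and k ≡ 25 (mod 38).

No, no such integer exists.

Both moduli are multiples of 2 = gcd(64, 38), so any solution would satisfy k ≡ 8 and k ≡ 25 modulo 2 simultaneously.
However 8 ≡ 0 and 25 ≡ 1 (mod 2), and 0 ≠ 1.
Hence the system has no solution.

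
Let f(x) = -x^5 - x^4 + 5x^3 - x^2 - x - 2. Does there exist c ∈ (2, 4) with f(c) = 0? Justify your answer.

No such root exists.

f(2) = -16 and f(4) = -982, both negative, so a sign-change argument is unavailable; we show f keeps this sign on the whole interval.
Shift to the endpoint 2: with x = 2 + u (0 < u < 2), one computes f(2 + u) = -u^5 - 11u^4 - 43u^3 - 75u^2 - 57u - 16.
The nonzero coefficients here are all negative, so for u > 0 every term is negative (or zero), and the constant term -16 is strictly negative.
So f is strictly negative on (2, 4); no root exists in the interval.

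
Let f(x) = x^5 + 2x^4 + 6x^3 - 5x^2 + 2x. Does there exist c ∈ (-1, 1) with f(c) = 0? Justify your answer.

f(-1) = -12 and f(1) = 6, which have opposite signs.
As a polynomial, f is continuous on every closed interval.
By the Intermediate Value Theorem, f takes the value 0 somewhere in the open interval.

Yes, f has a root in the interval.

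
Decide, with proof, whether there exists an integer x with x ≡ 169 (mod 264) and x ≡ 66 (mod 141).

There is no such integer.

Reduce both congruences modulo 3, which divides 264 and 141: they say x ≡ 169 (mod 3) and x ≡ 66 (mod 3).
These are incompatible: 169 − 66 = 103 is not divisible by 3.
So no integer satisfies both congruences.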